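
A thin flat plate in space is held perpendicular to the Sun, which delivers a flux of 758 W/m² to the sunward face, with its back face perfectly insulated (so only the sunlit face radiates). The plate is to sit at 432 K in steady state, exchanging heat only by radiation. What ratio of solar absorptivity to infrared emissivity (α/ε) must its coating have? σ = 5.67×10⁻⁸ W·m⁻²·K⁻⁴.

Balance: αS·A = εσ·1A·T⁴ ⇒ α/ε = σT⁴/S.
α/ε = 5.67×10⁻⁸·(432)⁴/758 = 5.67×10⁻⁸·3.483×10¹⁰/758.

α/ε ≈ 2.61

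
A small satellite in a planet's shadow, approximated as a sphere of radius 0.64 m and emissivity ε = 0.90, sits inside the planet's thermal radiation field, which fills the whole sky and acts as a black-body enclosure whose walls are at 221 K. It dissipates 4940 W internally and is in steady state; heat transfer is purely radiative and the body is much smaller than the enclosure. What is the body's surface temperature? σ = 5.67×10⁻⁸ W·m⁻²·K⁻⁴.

T ≈ 382 K

For a small grey body in a large enclosure, net radiated power = εσA(T⁴ − T_w⁴).
Steady state: P = εσA(T⁴ − T_w⁴) with A = 4πr² = 5.147 m².
T⁴ = P/(εσA) + T_w⁴ = 4940/(0.90·5.67×10⁻⁸·5.147) + (221)⁴
    = 1.881×10¹⁰ + 2.385×10⁹ = 2.119×10¹⁰ K⁴.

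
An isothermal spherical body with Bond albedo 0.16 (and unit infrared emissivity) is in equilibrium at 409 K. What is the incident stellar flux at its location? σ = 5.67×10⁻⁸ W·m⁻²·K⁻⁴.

(1−a)S·πr² = σ·4πr²·T⁴ ⇒ S = 4σT⁴/(1−a).
S = 4·5.67×10⁻⁸·2.798×10¹⁰/0.840.

S ≈ 7560 W/m²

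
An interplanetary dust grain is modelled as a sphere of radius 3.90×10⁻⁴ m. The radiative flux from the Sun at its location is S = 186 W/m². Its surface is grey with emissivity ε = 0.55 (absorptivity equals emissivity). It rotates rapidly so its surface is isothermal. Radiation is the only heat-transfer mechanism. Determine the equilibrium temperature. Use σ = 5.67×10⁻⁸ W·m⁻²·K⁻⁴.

At equilibrium, absorbed power = emitted power.
Absorbing cross-section = πr² = 4.778×10⁻⁷ m²; emitting surface = 4πr² = 1.911×10⁻⁶ m² (ratio 4).
εS·A_cross = εσ·A_surf·T⁴  ⇒  T⁴ = S/(4σ)   (ε cancels).
T⁴ = 186/(4·5.67×10⁻⁸) = 8.201×10⁸ K⁴.
T = (8.201×10⁸)^(1/4).

T ≈ 169 K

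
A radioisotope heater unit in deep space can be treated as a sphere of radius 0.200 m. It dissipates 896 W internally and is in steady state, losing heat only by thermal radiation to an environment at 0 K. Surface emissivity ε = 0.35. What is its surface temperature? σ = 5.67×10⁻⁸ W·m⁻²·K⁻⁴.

Steady state: internal power = radiated power, P = εσA T⁴.
Radiating area A = 4πr² = 0.5027 m².
T⁴ = P/(εσA) = 896/(0.35·5.67×10⁻⁸·0.5027) = 8.982×10¹⁰ K⁴.
T = (8.982×10¹⁰)^(1/4).

T ≈ 547 K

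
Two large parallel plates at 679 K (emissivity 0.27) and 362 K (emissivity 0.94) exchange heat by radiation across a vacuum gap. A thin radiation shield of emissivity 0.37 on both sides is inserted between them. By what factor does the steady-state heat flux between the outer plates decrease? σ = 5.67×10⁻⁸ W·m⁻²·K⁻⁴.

Without shield: q₀ = σΔ(T⁴)/(1/ε₁+1/ε₂−1) with denominator 3.768.
With shield the two gaps are in series; the resistances add: (1/ε₁+1/ε_s−1)+(1/ε_s+1/ε₂−1) = 5.406+2.767 = 8.173.
Heat-flux ratio q₀/q = 8.173/3.768.

factor ≈ 2.17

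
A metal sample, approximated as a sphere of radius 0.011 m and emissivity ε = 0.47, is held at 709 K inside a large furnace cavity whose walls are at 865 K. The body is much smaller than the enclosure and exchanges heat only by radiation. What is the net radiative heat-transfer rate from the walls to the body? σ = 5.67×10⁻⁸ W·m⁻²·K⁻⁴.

P_net ≈ 12.4 W

For a small grey body in a large enclosure: P_net = εσA(T_body⁴ − T_wall⁴).
A = 4πr² = 0.001521 m²; T_body⁴ − T_wall⁴ = 2.527×10¹¹ − 5.598×10¹¹ = -3.072×10¹¹ K⁴.
|P_net| = 0.47·5.67×10⁻⁸·0.001521·3.072×10¹¹.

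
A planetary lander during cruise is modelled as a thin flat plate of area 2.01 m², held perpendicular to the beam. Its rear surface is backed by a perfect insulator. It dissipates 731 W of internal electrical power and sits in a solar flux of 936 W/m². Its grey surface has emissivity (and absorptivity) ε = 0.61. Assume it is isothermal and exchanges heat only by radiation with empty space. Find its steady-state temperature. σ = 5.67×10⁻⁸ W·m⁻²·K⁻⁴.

T ≈ 405 K

At steady state, absorbed solar power + internal power = radiated power.
Absorbed: α·S·A_cross = 0.61·936·2.010 = 1148 W (cross-section A).
Total input = 1148 + 731 = 1879 W.
Radiated: εσ·A_surf·T⁴ with A_surf = A = 2.010 m².
T⁴ = 1879/(0.61·5.67×10⁻⁸·2.010) = 2.702×10¹⁰ K⁴.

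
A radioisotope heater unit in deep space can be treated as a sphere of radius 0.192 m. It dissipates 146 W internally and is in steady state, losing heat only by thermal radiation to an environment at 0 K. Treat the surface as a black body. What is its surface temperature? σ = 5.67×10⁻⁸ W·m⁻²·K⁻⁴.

T ≈ 273 K

Steady state: internal power = radiated power, P = εσA T⁴.
Radiating area A = 4πr² = 0.4632 m².
T⁴ = P/(εσA) = 146/(1.0·5.67×10⁻⁸·0.4632) = 5.558×10⁹ K⁴.
T = (5.558×10⁹)^(1/4).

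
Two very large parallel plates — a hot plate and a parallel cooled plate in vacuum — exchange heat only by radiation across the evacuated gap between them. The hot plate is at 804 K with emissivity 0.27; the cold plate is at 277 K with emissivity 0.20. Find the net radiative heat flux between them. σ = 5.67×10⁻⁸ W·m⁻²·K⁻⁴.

For two infinite grey parallel plates, q = σ(T₁⁴ − T₂⁴)/(1/ε₁ + 1/ε₂ − 1).
T₁⁴ − T₂⁴ = 4.179×10¹¹ − 5.887×10⁹ = 4.120×10¹¹ K⁴.
1/ε₁ + 1/ε₂ − 1 = 3.704 + 5.000 − 1 = 7.704.
q = 5.67×10⁻⁸ × 4.120×10¹¹ / 7.704.

q ≈ 3030 W/m²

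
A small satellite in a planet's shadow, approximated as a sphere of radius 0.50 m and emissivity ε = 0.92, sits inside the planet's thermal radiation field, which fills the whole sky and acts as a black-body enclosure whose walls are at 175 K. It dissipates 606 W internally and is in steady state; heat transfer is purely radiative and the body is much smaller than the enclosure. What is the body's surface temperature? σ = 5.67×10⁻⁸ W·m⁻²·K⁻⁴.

For a small grey body in a large enclosure, net radiated power = εσA(T⁴ − T_w⁴).
Steady state: P = εσA(T⁴ − T_w⁴) with A = 4πr² = 3.142 m².
T⁴ = P/(εσA) + T_w⁴ = 606/(0.92·5.67×10⁻⁸·3.142) + (175)⁴
    = 3.698×10⁹ + 9.379×10⁸ = 4.636×10⁹ K⁴.

T ≈ 261 K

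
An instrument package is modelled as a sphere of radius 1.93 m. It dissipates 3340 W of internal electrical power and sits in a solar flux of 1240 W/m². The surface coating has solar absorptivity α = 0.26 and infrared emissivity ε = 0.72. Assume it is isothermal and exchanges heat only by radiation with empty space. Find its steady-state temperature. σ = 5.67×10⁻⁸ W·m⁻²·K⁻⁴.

T ≈ 247 K

At steady state, absorbed solar power + internal power = radiated power.
Absorbed: α·S·A_cross = 0.26·1240·11.70 = 3773 W (cross-section πr²).
Total input = 3773 + 3340 = 7113 W.
Radiated: εσ·A_surf·T⁴ with A_surf = 4πr² = 46.81 m².
T⁴ = 7113/(0.72·5.67×10⁻⁸·46.81) = 3.722×10⁹ K⁴.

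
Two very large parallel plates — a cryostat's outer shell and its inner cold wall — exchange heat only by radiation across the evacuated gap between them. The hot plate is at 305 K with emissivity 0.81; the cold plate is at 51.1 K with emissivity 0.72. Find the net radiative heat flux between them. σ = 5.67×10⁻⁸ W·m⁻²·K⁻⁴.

For two infinite grey parallel plates, q = σ(T₁⁴ − T₂⁴)/(1/ε₁ + 1/ε₂ − 1).
T₁⁴ − T₂⁴ = 8.654×10⁹ − 6.818×10⁶ = 8.647×10⁹ K⁴.
1/ε₁ + 1/ε₂ − 1 = 1.235 + 1.389 − 1 = 1.623.
q = 5.67×10⁻⁸ × 8.647×10⁹ / 1.623.

q ≈ 302 W/m²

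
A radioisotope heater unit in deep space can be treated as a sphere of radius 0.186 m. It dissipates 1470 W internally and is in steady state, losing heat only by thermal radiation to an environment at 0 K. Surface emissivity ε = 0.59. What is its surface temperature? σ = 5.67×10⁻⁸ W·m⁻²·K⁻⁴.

Steady state: internal power = radiated power, P = εσA T⁴.
Radiating area A = 4πr² = 0.4347 m².
T⁴ = P/(εσA) = 1470/(0.59·5.67×10⁻⁸·0.4347) = 1.011×10¹¹ K⁴.
T = (1.011×10¹¹)^(1/4).

T ≈ 564 K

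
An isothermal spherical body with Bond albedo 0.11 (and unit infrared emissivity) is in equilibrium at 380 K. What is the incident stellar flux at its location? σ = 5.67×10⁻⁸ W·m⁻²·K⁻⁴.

(1−a)S·πr² = σ·4πr²·T⁴ ⇒ S = 4σT⁴/(1−a).
S = 4·5.67×10⁻⁸·2.085×10¹⁰/0.890.

S ≈ 5310 W/m²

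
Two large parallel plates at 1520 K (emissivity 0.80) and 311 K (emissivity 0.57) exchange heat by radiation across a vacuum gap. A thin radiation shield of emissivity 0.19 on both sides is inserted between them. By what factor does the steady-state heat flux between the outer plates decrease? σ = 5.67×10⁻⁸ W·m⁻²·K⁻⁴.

Without shield: q₀ = σΔ(T⁴)/(1/ε₁+1/ε₂−1) with denominator 2.004.
With shield the two gaps are in series; the resistances add: (1/ε₁+1/ε_s−1)+(1/ε_s+1/ε₂−1) = 5.513+6.018 = 11.53.
Heat-flux ratio q₀/q = 11.53/2.004.

factor ≈ 5.75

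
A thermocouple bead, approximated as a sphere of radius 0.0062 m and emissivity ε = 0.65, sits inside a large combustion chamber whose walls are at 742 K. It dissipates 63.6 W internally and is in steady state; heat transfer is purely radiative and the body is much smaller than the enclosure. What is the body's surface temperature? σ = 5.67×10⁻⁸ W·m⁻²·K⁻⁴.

T ≈ 1400 K

For a small grey body in a large enclosure, net radiated power = εσA(T⁴ − T_w⁴).
Steady state: P = εσA(T⁴ − T_w⁴) with A = 4πr² = 4.831×10⁻⁴ m².
T⁴ = P/(εσA) + T_w⁴ = 63.6/(0.65·5.67×10⁻⁸·4.831×10⁻⁴) + (742)⁴
    = 3.572×10¹² + 3.031×10¹¹ = 3.876×10¹² K⁴.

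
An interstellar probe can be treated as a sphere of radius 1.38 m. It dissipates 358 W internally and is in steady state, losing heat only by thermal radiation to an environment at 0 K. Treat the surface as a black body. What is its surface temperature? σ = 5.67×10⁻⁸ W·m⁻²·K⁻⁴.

T ≈ 127 K

Steady state: internal power = radiated power, P = εσA T⁴.
Radiating area A = 4πr² = 23.93 m².
T⁴ = P/(εσA) = 358/(1.0·5.67×10⁻⁸·23.93) = 2.638×10⁸ K⁴.
T = (2.638×10⁸)^(1/4).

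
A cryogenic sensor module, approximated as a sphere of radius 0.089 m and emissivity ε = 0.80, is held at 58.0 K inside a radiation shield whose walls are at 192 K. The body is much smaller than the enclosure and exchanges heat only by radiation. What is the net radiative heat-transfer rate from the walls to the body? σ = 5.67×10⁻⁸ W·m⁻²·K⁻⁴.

For a small grey body in a large enclosure: P_net = εσA(T_body⁴ − T_wall⁴).
A = 4πr² = 0.09954 m²; T_body⁴ − T_wall⁴ = 1.132×10⁷ − 1.359×10⁹ = -1.348×10⁹ K⁴.
|P_net| = 0.80·5.67×10⁻⁸·0.09954·1.348×10⁹.

P_net ≈ 6.08 W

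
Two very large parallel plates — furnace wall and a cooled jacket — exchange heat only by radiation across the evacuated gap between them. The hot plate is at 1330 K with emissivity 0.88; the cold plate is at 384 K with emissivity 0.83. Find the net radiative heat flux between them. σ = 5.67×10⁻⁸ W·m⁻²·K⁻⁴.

For two infinite grey parallel plates, q = σ(T₁⁴ − T₂⁴)/(1/ε₁ + 1/ε₂ − 1).
T₁⁴ − T₂⁴ = 3.129×10¹² − 2.174×10¹⁰ = 3.107×10¹² K⁴.
1/ε₁ + 1/ε₂ − 1 = 1.136 + 1.205 − 1 = 1.341.
q = 5.67×10⁻⁸ × 3.107×10¹² / 1.341.

q ≈ 1.31×10⁵ W/m²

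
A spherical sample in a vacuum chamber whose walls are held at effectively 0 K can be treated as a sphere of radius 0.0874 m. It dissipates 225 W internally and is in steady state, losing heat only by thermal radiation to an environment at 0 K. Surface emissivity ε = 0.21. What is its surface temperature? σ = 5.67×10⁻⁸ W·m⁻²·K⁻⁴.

Steady state: internal power = radiated power, P = εσA T⁴.
Radiating area A = 4πr² = 0.09599 m².
T⁴ = P/(εσA) = 225/(0.21·5.67×10⁻⁸·0.09599) = 1.969×10¹¹ K⁴.
T = (1.969×10¹¹)^(1/4).

T ≈ 666 K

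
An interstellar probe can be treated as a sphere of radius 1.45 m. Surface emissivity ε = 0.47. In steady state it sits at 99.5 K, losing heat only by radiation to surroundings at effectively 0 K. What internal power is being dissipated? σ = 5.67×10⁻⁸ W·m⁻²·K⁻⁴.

Steady state: P = εσA T⁴.
A = 4πr² = 26.42 m²; T⁴ = (99.5)⁴ = 9.801×10⁷ K⁴.
P = 0.47 × 5.67×10⁻⁸ × 26.42 × 9.801×10⁷.

P ≈ 69.0 W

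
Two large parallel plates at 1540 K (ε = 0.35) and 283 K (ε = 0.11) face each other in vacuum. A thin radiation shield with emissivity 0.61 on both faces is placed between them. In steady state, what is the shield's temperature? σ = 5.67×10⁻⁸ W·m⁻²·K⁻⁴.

T_s ≈ 1430 K

In steady state the net flux on the hot side equals that on the cold side.
σ(T₁⁴−T_s⁴)/D₁ = σ(T_s⁴−T₂⁴)/D₂, with D₁ = 1/ε₁+1/ε_s−1 = 3.496, D₂ = 1/ε_s+1/ε₂−1 = 9.730.
Solve for T_s⁴: T_s⁴ = (D₂·T₁⁴ + D₁·T₂⁴)/(D₁+D₂) = 4.139×10¹² K⁴.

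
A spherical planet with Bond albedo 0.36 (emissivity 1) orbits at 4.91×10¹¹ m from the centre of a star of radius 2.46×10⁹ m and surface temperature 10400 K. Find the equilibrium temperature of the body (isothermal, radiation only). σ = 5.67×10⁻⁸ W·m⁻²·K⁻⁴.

The star's surface emits σT_*⁴; at distance d the flux is S = σT_*⁴(R_*/d)².
S = 5.67×10⁻⁸·(10400)⁴·(2.46×10⁹/4.91×10¹¹)² = 16650 W/m².
For an isothermal sphere T⁴ = (1−a)S/(4σ) = 4.699×10¹⁰ K⁴.

T ≈ 466 K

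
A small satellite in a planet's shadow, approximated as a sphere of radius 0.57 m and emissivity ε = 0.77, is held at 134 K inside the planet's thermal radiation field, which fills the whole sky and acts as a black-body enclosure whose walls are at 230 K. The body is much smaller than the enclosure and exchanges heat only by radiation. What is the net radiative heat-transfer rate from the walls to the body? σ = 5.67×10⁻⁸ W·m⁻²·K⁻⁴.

For a small grey body in a large enclosure: P_net = εσA(T_body⁴ − T_wall⁴).
A = 4πr² = 4.083 m²; T_body⁴ − T_wall⁴ = 3.224×10⁸ − 2.798×10⁹ = -2.476×10⁹ K⁴.
|P_net| = 0.77·5.67×10⁻⁸·4.083·2.476×10⁹.

P_net ≈ 441 W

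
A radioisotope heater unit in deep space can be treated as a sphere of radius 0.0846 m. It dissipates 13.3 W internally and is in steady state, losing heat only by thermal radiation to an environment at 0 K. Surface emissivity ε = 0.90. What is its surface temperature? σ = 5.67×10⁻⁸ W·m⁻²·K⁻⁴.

Steady state: internal power = radiated power, P = εσA T⁴.
Radiating area A = 4πr² = 0.08994 m².
T⁴ = P/(εσA) = 13.3/(0.90·5.67×10⁻⁸·0.08994) = 2.898×10⁹ K⁴.
T = (2.898×10⁹)^(1/4).

T ≈ 232 K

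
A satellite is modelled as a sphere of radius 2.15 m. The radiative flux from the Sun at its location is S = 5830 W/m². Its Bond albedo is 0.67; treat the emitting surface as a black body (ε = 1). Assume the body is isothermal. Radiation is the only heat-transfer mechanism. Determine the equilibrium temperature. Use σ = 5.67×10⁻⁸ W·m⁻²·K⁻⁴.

T ≈ 303 K

At equilibrium, absorbed power = emitted power.
Absorbing cross-section = πr² = 14.52 m²; emitting surface = 4πr² = 58.09 m² (ratio 4).
(1−a)S·A_cross = εσ·A_surf·T⁴  ⇒  T⁴ = (1−a)S/(4σ).
T⁴ = 0.330·5830/(4·5.67×10⁻⁸) = 8.483×10⁹ K⁴.
T = (8.483×10⁹)^(1/4).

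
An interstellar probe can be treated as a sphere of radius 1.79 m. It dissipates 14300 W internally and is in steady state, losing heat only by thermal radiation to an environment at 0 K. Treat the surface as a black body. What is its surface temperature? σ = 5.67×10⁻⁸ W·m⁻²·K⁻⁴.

Steady state: internal power = radiated power, P = εσA T⁴.
Radiating area A = 4πr² = 40.26 m².
T⁴ = P/(εσA) = 14300/(1.0·5.67×10⁻⁸·40.26) = 6.264×10⁹ K⁴.
T = (6.264×10⁹)^(1/4).

T ≈ 281 K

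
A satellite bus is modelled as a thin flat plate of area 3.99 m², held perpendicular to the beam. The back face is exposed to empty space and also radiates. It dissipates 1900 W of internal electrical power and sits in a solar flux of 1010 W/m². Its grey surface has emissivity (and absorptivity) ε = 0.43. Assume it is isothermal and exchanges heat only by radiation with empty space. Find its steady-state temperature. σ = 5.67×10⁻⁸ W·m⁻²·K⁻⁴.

At steady state, absorbed solar power + internal power = radiated power.
Absorbed: α·S·A_cross = 0.43·1010·3.990 = 1733 W (cross-section A).
Total input = 1733 + 1900 = 3633 W.
Radiated: εσ·A_surf·T⁴ with A_surf = 2A = 7.980 m².
T⁴ = 3633/(0.43·5.67×10⁻⁸·7.980) = 1.867×10¹⁰ K⁴.

T ≈ 370 K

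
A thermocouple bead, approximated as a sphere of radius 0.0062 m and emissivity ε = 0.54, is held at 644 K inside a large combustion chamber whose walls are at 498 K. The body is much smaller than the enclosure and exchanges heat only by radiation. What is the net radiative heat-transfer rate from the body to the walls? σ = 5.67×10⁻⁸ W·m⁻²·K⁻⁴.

P_net ≈ 1.63 W

For a small grey body in a large enclosure: P_net = εσA(T_body⁴ − T_wall⁴).
A = 4πr² = 4.831×10⁻⁴ m²; T_body⁴ − T_wall⁴ = 1.720×10¹¹ − 6.151×10¹⁰ = 1.105×10¹¹ K⁴.
|P_net| = 0.54·5.67×10⁻⁸·4.831×10⁻⁴·1.105×10¹¹.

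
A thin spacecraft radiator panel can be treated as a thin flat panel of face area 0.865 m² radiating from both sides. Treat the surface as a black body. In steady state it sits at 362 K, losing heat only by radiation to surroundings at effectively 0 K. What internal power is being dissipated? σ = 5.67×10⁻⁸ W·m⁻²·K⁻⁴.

P ≈ 1680 W

Steady state: P = εσA T⁴.
A = 2·0.865 = 1.730 m²; T⁴ = (362)⁴ = 1.717×10¹⁰ K⁴.
P = 1.0 × 5.67×10⁻⁸ × 1.730 × 1.717×10¹⁰.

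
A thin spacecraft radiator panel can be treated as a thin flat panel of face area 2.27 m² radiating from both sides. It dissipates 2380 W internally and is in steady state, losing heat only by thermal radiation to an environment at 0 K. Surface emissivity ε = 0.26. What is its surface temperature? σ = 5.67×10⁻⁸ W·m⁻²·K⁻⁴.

T ≈ 434 K

Steady state: internal power = radiated power, P = εσA T⁴.
Radiating area A = 2·2.27 = 4.540 m².
T⁴ = P/(εσA) = 2380/(0.26·5.67×10⁻⁸·4.540) = 3.556×10¹⁰ K⁴.
T = (3.556×10¹⁰)^(1/4).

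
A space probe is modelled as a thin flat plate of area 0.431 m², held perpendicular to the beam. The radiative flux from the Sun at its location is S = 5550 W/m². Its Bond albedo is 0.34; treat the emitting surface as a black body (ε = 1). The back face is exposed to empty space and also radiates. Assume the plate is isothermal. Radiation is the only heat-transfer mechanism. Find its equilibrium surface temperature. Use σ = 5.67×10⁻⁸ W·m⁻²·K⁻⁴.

T ≈ 424 K

At equilibrium, absorbed power = emitted power.
Absorbing cross-section = A = 0.4310 m²; emitting surface = 2A = 0.8620 m² (ratio 2).
(1−a)S·A_cross = εσ·A_surf·T⁴  ⇒  T⁴ = (1−a)S/(2σ).
T⁴ = 0.660·5550/(2·5.67×10⁻⁸) = 3.230×10¹⁰ K⁴.
T = (3.230×10¹⁰)^(1/4).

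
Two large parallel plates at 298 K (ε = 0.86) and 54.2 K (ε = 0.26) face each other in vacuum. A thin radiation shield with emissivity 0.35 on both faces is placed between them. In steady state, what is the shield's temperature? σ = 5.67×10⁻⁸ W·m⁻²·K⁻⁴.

T_s ≈ 268 K

In steady state the net flux on the hot side equals that on the cold side.
σ(T₁⁴−T_s⁴)/D₁ = σ(T_s⁴−T₂⁴)/D₂, with D₁ = 1/ε₁+1/ε_s−1 = 3.020, D₂ = 1/ε_s+1/ε₂−1 = 5.703.
Solve for T_s⁴: T_s⁴ = (D₂·T₁⁴ + D₁·T₂⁴)/(D₁+D₂) = 5.159×10⁹ K⁴.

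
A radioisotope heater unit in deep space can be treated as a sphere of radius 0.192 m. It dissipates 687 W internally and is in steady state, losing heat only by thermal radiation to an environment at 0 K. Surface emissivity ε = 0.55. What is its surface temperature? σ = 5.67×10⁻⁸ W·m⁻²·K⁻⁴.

Steady state: internal power = radiated power, P = εσA T⁴.
Radiating area A = 4πr² = 0.4632 m².
T⁴ = P/(εσA) = 687/(0.55·5.67×10⁻⁸·0.4632) = 4.756×10¹⁰ K⁴.
T = (4.756×10¹⁰)^(1/4).

T ≈ 467 K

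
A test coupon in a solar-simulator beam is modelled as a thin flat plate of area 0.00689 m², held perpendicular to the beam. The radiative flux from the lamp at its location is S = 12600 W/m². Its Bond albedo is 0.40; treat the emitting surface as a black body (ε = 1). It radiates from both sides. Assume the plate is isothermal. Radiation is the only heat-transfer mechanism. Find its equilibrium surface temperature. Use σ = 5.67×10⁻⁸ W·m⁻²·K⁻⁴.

At equilibrium, absorbed power = emitted power.
Absorbing cross-section = A = 0.006890 m²; emitting surface = 2A = 0.01378 m² (ratio 2).
(1−a)S·A_cross = εσ·A_surf·T⁴  ⇒  T⁴ = (1−a)S/(2σ).
T⁴ = 0.600·12600/(2·5.67×10⁻⁸) = 6.667×10¹⁰ K⁴.
T = (6.667×10¹⁰)^(1/4).

T ≈ 508 K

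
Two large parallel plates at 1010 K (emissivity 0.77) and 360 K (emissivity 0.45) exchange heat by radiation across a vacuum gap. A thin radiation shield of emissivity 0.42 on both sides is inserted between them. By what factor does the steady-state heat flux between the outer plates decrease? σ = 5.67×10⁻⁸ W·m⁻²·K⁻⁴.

Without shield: q₀ = σΔ(T⁴)/(1/ε₁+1/ε₂−1) with denominator 2.521.
With shield the two gaps are in series; the resistances add: (1/ε₁+1/ε_s−1)+(1/ε_s+1/ε₂−1) = 2.680+3.603 = 6.283.
Heat-flux ratio q₀/q = 6.283/2.521.

factor ≈ 2.49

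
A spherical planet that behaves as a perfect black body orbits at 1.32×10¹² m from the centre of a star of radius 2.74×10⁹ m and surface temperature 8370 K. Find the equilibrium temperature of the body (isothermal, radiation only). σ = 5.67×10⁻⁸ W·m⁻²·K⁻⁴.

T ≈ 270 K

The star's surface emits σT_*⁴; at distance d the flux is S = σT_*⁴(R_*/d)².
S = 5.67×10⁻⁸·(8370)⁴·(2.74×10⁹/1.32×10¹²)² = 1199 W/m².
For an isothermal sphere T⁴ = (1−a)S/(4σ) = 5.287×10⁹ K⁴.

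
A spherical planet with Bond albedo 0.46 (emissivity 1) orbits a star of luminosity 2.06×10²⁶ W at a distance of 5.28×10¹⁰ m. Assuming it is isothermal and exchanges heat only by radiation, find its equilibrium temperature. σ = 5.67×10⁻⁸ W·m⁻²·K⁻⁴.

First find the stellar flux at distance d: S = L/(4πd²) = 2.06×10²⁶/(4π·(5.28×10¹⁰)²) = 5880 W/m².
For an isothermal sphere, absorbed (1−a)S·πr² = emitted σ·4πr²·T⁴, so T⁴ = (1−a)S/(4σ).
T⁴ = 0.540·5880/(4·5.67×10⁻⁸) = 1.400×10¹⁰ K⁴.

T ≈ 344 K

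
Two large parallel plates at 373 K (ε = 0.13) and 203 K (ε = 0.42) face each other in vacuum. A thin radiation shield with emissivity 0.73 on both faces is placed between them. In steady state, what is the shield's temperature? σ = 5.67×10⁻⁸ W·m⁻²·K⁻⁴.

T_s ≈ 280 K

In steady state the net flux on the hot side equals that on the cold side.
σ(T₁⁴−T_s⁴)/D₁ = σ(T_s⁴−T₂⁴)/D₂, with D₁ = 1/ε₁+1/ε_s−1 = 8.062, D₂ = 1/ε_s+1/ε₂−1 = 2.751.
Solve for T_s⁴: T_s⁴ = (D₂·T₁⁴ + D₁·T₂⁴)/(D₁+D₂) = 6.191×10⁹ K⁴.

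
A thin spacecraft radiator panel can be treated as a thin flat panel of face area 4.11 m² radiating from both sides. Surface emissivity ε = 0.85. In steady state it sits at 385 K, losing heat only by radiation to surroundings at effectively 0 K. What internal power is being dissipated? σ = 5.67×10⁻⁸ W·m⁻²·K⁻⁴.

P ≈ 8700 W

Steady state: P = εσA T⁴.
A = 2·4.11 = 8.220 m²; T⁴ = (385)⁴ = 2.197×10¹⁰ K⁴.
P = 0.85 × 5.67×10⁻⁸ × 8.220 × 2.197×10¹⁰.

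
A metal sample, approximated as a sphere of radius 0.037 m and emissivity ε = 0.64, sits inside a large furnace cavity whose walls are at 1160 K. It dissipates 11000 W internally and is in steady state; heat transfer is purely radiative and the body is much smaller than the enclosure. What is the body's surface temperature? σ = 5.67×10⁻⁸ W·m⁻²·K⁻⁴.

T ≈ 2100 K

For a small grey body in a large enclosure, net radiated power = εσA(T⁴ − T_w⁴).
Steady state: P = εσA(T⁴ − T_w⁴) with A = 4πr² = 0.01720 m².
T⁴ = P/(εσA) + T_w⁴ = 11000/(0.64·5.67×10⁻⁸·0.01720) + (1160)⁴
    = 1.762×10¹³ + 1.811×10¹² = 1.943×10¹³ K⁴.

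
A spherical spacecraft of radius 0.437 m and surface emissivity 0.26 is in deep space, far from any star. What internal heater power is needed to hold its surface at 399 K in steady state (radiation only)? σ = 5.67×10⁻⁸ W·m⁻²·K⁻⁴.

P ≈ 897 W

P = εσ·4πr²·T⁴.
4πr² = 2.400 m²; T⁴ = 2.534×10¹⁰ K⁴.
P = 0.26·5.67×10⁻⁸·2.400·2.534×10¹⁰.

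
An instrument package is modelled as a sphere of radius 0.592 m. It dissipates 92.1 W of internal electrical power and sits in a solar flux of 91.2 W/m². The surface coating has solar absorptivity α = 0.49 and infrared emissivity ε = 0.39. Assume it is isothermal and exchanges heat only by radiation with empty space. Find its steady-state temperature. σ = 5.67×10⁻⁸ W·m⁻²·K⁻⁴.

T ≈ 195 K

At steady state, absorbed solar power + internal power = radiated power.
Absorbed: α·S·A_cross = 0.49·91.2·1.101 = 49.20 W (cross-section πr²).
Total input = 49.20 + 92.1 = 141.3 W.
Radiated: εσ·A_surf·T⁴ with A_surf = 4πr² = 4.404 m².
T⁴ = 141.3/(0.39·5.67×10⁻⁸·4.404) = 1.451×10⁹ K⁴.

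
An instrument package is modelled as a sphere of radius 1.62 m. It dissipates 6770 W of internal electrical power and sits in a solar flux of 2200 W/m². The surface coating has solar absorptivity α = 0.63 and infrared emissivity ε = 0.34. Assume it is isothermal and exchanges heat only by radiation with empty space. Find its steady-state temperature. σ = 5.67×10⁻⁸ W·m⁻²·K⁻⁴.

At steady state, absorbed solar power + internal power = radiated power.
Absorbed: α·S·A_cross = 0.63·2200·8.245 = 11430 W (cross-section πr²).
Total input = 11430 + 6770 = 18200 W.
Radiated: εσ·A_surf·T⁴ with A_surf = 4πr² = 32.98 m².
T⁴ = 18200/(0.34·5.67×10⁻⁸·32.98) = 2.862×10¹⁰ K⁴.

T ≈ 411 K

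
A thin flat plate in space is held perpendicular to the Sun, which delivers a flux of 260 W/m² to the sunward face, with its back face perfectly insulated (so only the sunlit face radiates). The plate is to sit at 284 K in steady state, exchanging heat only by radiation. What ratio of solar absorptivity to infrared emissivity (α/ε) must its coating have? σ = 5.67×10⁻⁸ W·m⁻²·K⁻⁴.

α/ε ≈ 1.42

Balance: αS·A = εσ·1A·T⁴ ⇒ α/ε = σT⁴/S.
α/ε = 5.67×10⁻⁸·(284)⁴/260 = 5.67×10⁻⁸·6.505×10⁹/260.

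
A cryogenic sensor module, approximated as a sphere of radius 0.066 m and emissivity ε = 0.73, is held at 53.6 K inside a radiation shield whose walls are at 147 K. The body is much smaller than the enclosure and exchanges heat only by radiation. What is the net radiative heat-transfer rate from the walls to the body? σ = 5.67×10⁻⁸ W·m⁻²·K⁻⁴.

P_net ≈ 1.04 W

For a small grey body in a large enclosure: P_net = εσA(T_body⁴ − T_wall⁴).
A = 4πr² = 0.05474 m²; T_body⁴ − T_wall⁴ = 8.254×10⁶ − 4.669×10⁸ = -4.587×10⁸ K⁴.
|P_net| = 0.73·5.67×10⁻⁸·0.05474·4.587×10⁸.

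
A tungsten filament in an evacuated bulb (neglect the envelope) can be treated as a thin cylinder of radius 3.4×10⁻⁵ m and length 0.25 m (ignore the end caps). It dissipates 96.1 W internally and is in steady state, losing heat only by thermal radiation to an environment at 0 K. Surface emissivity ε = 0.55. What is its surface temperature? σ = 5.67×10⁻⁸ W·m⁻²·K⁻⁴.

Steady state: internal power = radiated power, P = εσA T⁴.
Radiating area A = 2πrL = 5.341×10⁻⁵ m².
T⁴ = P/(εσA) = 96.1/(0.55·5.67×10⁻⁸·5.341×10⁻⁵) = 5.770×10¹³ K⁴.
T = (5.770×10¹³)^(1/4).

T ≈ 2760 K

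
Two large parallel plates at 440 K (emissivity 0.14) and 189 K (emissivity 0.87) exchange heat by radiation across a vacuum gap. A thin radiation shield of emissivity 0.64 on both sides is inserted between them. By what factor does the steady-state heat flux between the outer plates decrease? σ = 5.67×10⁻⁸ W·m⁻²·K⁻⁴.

Without shield: q₀ = σΔ(T⁴)/(1/ε₁+1/ε₂−1) with denominator 7.292.
With shield the two gaps are in series; the resistances add: (1/ε₁+1/ε_s−1)+(1/ε_s+1/ε₂−1) = 7.705+1.712 = 9.417.
Heat-flux ratio q₀/q = 9.417/7.292.

factor ≈ 1.29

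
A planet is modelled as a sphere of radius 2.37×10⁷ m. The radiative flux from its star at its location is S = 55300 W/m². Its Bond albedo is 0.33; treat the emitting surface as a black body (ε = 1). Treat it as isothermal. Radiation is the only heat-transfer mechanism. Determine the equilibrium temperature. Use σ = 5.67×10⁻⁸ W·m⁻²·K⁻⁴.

At equilibrium, absorbed power = emitted power.
Absorbing cross-section = πr² = 1.765×10¹⁵ m²; emitting surface = 4πr² = 7.058×10¹⁵ m² (ratio 4).
(1−a)S·A_cross = εσ·A_surf·T⁴  ⇒  T⁴ = (1−a)S/(4σ).
T⁴ = 0.670·55300/(4·5.67×10⁻⁸) = 1.634×10¹¹ K⁴.
T = (1.634×10¹¹)^(1/4).

T ≈ 636 K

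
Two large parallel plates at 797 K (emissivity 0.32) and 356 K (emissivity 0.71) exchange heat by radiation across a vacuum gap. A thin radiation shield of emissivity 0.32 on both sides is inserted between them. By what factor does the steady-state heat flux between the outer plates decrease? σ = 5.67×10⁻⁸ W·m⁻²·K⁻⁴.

factor ≈ 2.49

Without shield: q₀ = σΔ(T⁴)/(1/ε₁+1/ε₂−1) with denominator 3.533.
With shield the two gaps are in series; the resistances add: (1/ε₁+1/ε_s−1)+(1/ε_s+1/ε₂−1) = 5.250+3.533 = 8.783.
Heat-flux ratio q₀/q = 8.783/3.533.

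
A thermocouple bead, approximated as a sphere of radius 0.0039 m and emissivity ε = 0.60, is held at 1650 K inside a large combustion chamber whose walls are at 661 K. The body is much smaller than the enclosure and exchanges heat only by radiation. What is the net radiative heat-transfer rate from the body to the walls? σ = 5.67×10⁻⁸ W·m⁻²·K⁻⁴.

P_net ≈ 47.0 W

For a small grey body in a large enclosure: P_net = εσA(T_body⁴ − T_wall⁴).
A = 4πr² = 1.911×10⁻⁴ m²; T_body⁴ − T_wall⁴ = 7.412×10¹² − 1.909×10¹¹ = 7.221×10¹² K⁴.
|P_net| = 0.60·5.67×10⁻⁸·1.911×10⁻⁴·7.221×10¹².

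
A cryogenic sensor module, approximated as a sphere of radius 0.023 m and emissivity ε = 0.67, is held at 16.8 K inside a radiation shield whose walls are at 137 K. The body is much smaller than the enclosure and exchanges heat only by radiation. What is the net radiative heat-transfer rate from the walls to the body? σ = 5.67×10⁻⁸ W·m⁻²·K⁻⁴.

P_net ≈ 0.0889 W

For a small grey body in a large enclosure: P_net = εσA(T_body⁴ − T_wall⁴).
A = 4πr² = 0.006648 m²; T_body⁴ − T_wall⁴ = 79660 − 3.523×10⁸ = -3.522×10⁸ K⁴.
|P_net| = 0.67·5.67×10⁻⁸·0.006648·3.522×10⁸.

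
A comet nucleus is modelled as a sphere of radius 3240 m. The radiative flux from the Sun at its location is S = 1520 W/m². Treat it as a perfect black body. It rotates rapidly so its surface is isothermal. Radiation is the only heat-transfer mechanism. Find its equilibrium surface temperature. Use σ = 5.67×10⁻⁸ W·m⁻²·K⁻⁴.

T ≈ 286 K

At equilibrium, absorbed power = emitted power.
Absorbing cross-section = πr² = 3.298×10⁷ m²; emitting surface = 4πr² = 1.319×10⁸ m² (ratio 4).
S·A_cross = εσ·A_surf·T⁴  ⇒  T⁴ = S/(4σ).
T⁴ = 1.00·1520/(4·5.67×10⁻⁸) = 6.702×10⁹ K⁴.
T = (6.702×10⁹)^(1/4).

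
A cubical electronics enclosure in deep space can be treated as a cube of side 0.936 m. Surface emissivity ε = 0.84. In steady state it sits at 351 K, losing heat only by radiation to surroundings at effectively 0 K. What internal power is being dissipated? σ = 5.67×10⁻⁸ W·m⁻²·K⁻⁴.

Steady state: P = εσA T⁴.
A = 6L² = 5.257 m²; T⁴ = (351)⁴ = 1.518×10¹⁰ K⁴.
P = 0.84 × 5.67×10⁻⁸ × 5.257 × 1.518×10¹⁰.

P ≈ 3800 W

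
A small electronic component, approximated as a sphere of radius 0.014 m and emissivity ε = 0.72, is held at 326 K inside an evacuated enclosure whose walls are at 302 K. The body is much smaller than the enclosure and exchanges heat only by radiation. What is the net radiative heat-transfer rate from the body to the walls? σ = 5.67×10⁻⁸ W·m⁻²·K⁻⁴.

For a small grey body in a large enclosure: P_net = εσA(T_body⁴ − T_wall⁴).
A = 4πr² = 0.002463 m²; T_body⁴ − T_wall⁴ = 1.129×10¹⁰ − 8.318×10⁹ = 2.976×10⁹ K⁴.
|P_net| = 0.72·5.67×10⁻⁸·0.002463·2.976×10⁹.

P_net ≈ 0.299 W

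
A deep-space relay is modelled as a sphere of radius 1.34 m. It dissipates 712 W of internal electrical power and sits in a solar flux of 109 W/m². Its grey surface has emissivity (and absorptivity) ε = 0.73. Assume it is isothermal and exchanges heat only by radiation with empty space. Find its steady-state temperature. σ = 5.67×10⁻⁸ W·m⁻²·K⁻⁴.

At steady state, absorbed solar power + internal power = radiated power.
Absorbed: α·S·A_cross = 0.73·109·5.641 = 448.9 W (cross-section πr²).
Total input = 448.9 + 712 = 1161 W.
Radiated: εσ·A_surf·T⁴ with A_surf = 4πr² = 22.56 m².
T⁴ = 1161/(0.73·5.67×10⁻⁸·22.56) = 1.243×10⁹ K⁴.

T ≈ 188 K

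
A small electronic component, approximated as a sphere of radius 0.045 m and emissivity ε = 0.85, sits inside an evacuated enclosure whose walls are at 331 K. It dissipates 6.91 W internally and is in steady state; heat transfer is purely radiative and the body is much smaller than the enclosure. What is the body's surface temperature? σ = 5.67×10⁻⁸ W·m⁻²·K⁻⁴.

For a small grey body in a large enclosure, net radiated power = εσA(T⁴ − T_w⁴).
Steady state: P = εσA(T⁴ − T_w⁴) with A = 4πr² = 0.02545 m².
T⁴ = P/(εσA) + T_w⁴ = 6.91/(0.85·5.67×10⁻⁸·0.02545) + (331)⁴
    = 5.634×10⁹ + 1.200×10¹⁰ = 1.764×10¹⁰ K⁴.

T ≈ 364 K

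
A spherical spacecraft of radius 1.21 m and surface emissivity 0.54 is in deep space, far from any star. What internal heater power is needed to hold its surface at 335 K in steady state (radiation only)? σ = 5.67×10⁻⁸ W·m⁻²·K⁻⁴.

P = εσ·4πr²·T⁴.
4πr² = 18.40 m²; T⁴ = 1.259×10¹⁰ K⁴.
P = 0.54·5.67×10⁻⁸·18.40·1.259×10¹⁰.

P ≈ 7090 W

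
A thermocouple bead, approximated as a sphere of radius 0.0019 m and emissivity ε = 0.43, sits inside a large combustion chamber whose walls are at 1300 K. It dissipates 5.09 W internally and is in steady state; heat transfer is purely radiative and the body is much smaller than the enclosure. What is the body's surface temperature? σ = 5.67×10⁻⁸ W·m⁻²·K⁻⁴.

T ≈ 1650 K

For a small grey body in a large enclosure, net radiated power = εσA(T⁴ − T_w⁴).
Steady state: P = εσA(T⁴ − T_w⁴) with A = 4πr² = 4.536×10⁻⁵ m².
T⁴ = P/(εσA) + T_w⁴ = 5.09/(0.43·5.67×10⁻⁸·4.536×10⁻⁵) + (1300)⁴
    = 4.602×10¹² + 2.856×10¹² = 7.458×10¹² K⁴.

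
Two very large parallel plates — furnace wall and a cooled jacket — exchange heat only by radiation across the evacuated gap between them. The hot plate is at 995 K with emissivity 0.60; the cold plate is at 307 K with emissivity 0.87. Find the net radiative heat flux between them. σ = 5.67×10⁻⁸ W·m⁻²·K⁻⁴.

For two infinite grey parallel plates, q = σ(T₁⁴ − T₂⁴)/(1/ε₁ + 1/ε₂ − 1).
T₁⁴ − T₂⁴ = 9.801×10¹¹ − 8.883×10⁹ = 9.713×10¹¹ K⁴.
1/ε₁ + 1/ε₂ − 1 = 1.667 + 1.149 − 1 = 1.816.
q = 5.67×10⁻⁸ × 9.713×10¹¹ / 1.816.

q ≈ 30300 W/m²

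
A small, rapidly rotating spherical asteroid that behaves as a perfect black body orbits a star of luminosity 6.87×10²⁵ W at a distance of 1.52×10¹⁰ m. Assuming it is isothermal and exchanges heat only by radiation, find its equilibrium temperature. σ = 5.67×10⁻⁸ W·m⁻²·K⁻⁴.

First find the stellar flux at distance d: S = L/(4πd²) = 6.87×10²⁵/(4π·(1.52×10¹⁰)²) = 23660 W/m².
For an isothermal sphere, absorbed (1−a)S·πr² = emitted σ·4πr²·T⁴, so T⁴ = (1−a)S/(4σ).
T⁴ = 1.00·23660/(4·5.67×10⁻⁸) = 1.043×10¹¹ K⁴.

T ≈ 568 K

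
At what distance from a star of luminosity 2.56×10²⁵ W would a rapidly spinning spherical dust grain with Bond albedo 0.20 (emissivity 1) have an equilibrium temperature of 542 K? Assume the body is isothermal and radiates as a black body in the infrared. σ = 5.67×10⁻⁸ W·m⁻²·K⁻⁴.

d ≈ 9.13×10⁹ m

For an isothermal black-emitting sphere, (1−a)S·πr² = σ·4πr²·T⁴ ⇒ S = 4σT⁴/(1−a).
S = 4·5.67×10⁻⁸·(542)⁴/0.800 = 24470 W/m².
Flux falls as S = L/(4πd²), so d = √(L/(4πS)) = √(2.56×10²⁵/(4π·24470)).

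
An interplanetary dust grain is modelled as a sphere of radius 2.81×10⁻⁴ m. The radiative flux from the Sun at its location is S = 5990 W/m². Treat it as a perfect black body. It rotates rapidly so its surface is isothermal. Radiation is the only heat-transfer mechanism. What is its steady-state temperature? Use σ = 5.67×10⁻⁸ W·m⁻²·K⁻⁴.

T ≈ 403 K

At equilibrium, absorbed power = emitted power.
Absorbing cross-section = πr² = 2.481×10⁻⁷ m²; emitting surface = 4πr² = 9.923×10⁻⁷ m² (ratio 4).
S·A_cross = εσ·A_surf·T⁴  ⇒  T⁴ = S/(4σ).
T⁴ = 1.00·5990/(4·5.67×10⁻⁸) = 2.641×10¹⁰ K⁴.
T = (2.641×10¹⁰)^(1/4).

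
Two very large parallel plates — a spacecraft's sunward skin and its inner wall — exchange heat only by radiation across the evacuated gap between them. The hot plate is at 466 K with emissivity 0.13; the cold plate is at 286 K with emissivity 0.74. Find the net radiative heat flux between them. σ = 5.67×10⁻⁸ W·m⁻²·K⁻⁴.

q ≈ 285 W/m²

For two infinite grey parallel plates, q = σ(T₁⁴ − T₂⁴)/(1/ε₁ + 1/ε₂ − 1).
T₁⁴ − T₂⁴ = 4.716×10¹⁰ − 6.691×10⁹ = 4.047×10¹⁰ K⁴.
1/ε₁ + 1/ε₂ − 1 = 7.692 + 1.351 − 1 = 8.044.
q = 5.67×10⁻⁸ × 4.047×10¹⁰ / 8.044.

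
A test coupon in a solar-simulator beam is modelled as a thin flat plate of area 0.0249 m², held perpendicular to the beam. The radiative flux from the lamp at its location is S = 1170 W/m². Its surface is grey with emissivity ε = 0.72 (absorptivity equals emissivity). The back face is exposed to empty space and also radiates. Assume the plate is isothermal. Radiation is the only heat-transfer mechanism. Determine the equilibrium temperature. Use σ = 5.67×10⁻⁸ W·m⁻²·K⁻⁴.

T ≈ 319 K

At equilibrium, absorbed power = emitted power.
Absorbing cross-section = A = 0.02490 m²; emitting surface = 2A = 0.04980 m² (ratio 2).
εS·A_cross = εσ·A_surf·T⁴  ⇒  T⁴ = S/(2σ)   (ε cancels).
T⁴ = 1170/(2·5.67×10⁻⁸) = 1.032×10¹⁰ K⁴.
T = (1.032×10¹⁰)^(1/4).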